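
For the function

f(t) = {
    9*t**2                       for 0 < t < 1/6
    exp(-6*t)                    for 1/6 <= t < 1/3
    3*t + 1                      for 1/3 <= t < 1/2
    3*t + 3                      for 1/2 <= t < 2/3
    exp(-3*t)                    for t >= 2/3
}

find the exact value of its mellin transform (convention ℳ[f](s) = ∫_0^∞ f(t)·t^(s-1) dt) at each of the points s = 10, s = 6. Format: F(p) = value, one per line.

F(10) = (2604122400*E + 1302094759*exp(2) + 7241213675520)*exp(-2)/159630704640
F(6) = (219072*E + 1986101*exp(2) + 36916992)*exp(-2)/31352832

invert the common scale on t to get 4*t**2 on [0, 1/4); exp(-4*t) on [1/4, 1/2); 2*t + 1 on [1/2, 3/4); …
the common scale on t comes off first: t**2 on [0, 1/2); exp(-2*t) on [1/2, 1); t + 1 on [1, 3/2); …
the 5 pieces separated at 1/6, 1/3, 1/2, 2/3 each add one integral
∫ 9*t**2·t^(s-1) over [0, 1/6)
over [1/6, 1/3), the kernel integral of exp(-6*t) enters the sum
on [1/3, 1/2): add ∫ (3*t + 1)·t^(s-1) dt
the [1/2, 2/3) slice contributes ∫ (3*t + 3)·t^(s-1) dt
piece [2/3, ∞): integrate exp(-3*t) against the kernel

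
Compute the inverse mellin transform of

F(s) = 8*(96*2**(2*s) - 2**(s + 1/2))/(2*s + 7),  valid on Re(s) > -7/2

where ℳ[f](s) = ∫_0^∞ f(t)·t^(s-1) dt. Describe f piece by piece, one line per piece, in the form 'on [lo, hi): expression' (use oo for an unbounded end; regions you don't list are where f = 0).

along the cuts 2, ℳ[f](s) splits into 2 integrals
piece [0, 2): integrate 5*t**(7/2)/2 against the kernel
∫ over [2, 4) of 3*t**(7/2)·t^(s-1) joins the sum

on [0, 2): 5*t**(7/2)/2
on [2, 4): 3*t**(7/2)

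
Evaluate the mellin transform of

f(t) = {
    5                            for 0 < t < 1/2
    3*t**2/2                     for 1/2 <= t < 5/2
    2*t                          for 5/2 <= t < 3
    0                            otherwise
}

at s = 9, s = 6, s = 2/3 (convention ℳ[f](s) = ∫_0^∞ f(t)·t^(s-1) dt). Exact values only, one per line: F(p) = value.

F(9) = 1666826071/126720
F(6) = 989971/1344
F(2/3) = 3*2**(1/3)*(55*5**(2/3) + 785 + 384*6**(2/3))/640

cuts at 1/2, 5/2: linearity sums the 3 kernel integrals
piece [0, 1/2): integrate 5 against the kernel
the [1/2, 5/2) slice contributes ∫ 3*t**2/2·t^(s-1) dt
segment [5/2, 3) carries 2*t; integrate it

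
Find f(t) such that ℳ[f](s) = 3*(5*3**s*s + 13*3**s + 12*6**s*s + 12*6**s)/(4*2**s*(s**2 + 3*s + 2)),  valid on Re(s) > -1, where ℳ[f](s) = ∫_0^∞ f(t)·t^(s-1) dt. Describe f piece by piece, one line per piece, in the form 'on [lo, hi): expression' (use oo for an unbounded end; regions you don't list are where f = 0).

integrate the 2 segments split at 3/2, then add the results
∫ over [0, 3/2) of 4*t·t^(s-1) joins the sum
between 3/2 and 3 the integrand is t**2·t^(s-1)

on [0, 3/2): 4*t
on [3/2, 3): t**2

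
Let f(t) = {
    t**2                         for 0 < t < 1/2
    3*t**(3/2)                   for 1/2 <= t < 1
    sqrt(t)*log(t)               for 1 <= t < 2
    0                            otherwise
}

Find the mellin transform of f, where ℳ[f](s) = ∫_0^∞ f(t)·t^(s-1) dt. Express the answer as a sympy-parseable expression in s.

remove the shared t-power first: t**(3/2) on [0, 1/2); 3*t on [1/2, 1); log(t) on [1, 2)
linearity at 1/2, 1 turns ℳ[f](s) into 3 summed integrals
piece [0, 1/2): integrate t**2 against the kernel
segment 1/2 to 1 holds 3*t**(3/2); add its integral
segment 1 to 2 holds sqrt(t)*log(t); add its integral

2**(-s - 5/2)*(2**(s + 7/2)*(2*s + 1)**2*(3*s + 6) + 2**(s + 9/2)*(s + 2)*(2*s + 3) - 2**(2*s + 5)*(s + 2)*(2*s + 3) + 16*4**s*(s + 2)*(2*s + 1)*(2*s + 3)*log(2) + (-12*s - 24)*(2*s + 1)**2 + sqrt(2)*(2*s + 1)**2*(2*s + 3))/((s + 2)*(2*s + 1)**2*(2*s + 3))
  Re(s) > -2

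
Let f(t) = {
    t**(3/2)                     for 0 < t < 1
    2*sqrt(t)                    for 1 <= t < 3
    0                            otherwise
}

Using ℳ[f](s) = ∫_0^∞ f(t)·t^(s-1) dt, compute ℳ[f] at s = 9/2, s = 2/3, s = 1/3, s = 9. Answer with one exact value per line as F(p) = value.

decompose at 1; ℳ[f](s) sums the 2 pieces' integrals
on [0, 1): add ∫ t**(3/2)·t^(s-1) dt
for t in [1, 3): the term is ∫ 2*sqrt(t)·t^(s-1)

F(9/2) = 2909/30
F(2/3) = -114/91 + 36*3**(1/6)/7
F(1/3) = -102/55 + 12*3**(5/6)/5
F(9) = -46/399 + 78732*sqrt(3)/19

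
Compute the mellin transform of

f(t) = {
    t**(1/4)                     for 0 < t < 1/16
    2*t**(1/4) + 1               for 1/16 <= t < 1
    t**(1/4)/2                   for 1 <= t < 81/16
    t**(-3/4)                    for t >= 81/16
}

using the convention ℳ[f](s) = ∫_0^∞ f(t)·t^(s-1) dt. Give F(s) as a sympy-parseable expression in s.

(16**s*(4*s - 3) + 10*2**(4*s)*s*(4*s - 3) + 3*3**(4*s)*s*(4*s - 3) - 32*81**s*s*(4*s + 1)/27 - 6*s*(4*s - 3) - 4*s + 3)/(16**s*s*(4*s - 3)*(4*s + 1))
  -1/4 < Re(s) < 3/4

the power substitution comes off first: sqrt(t) on [0, 1/4); 2*sqrt(t) + 1 on [1/4, 1); sqrt(t)/2 on [1, 9/4); …
strip the power substitution: t on [0, 1/2); 2*t + 1 on [1/2, 1); t/2 on [1, 3/2); …
the 4 pieces separated at 1/16, 1, 81/16 each add one integral
segment [0, 1/16) carries t**(1/4); integrate it
segment 1/16 to 1 holds (2*t**(1/4) + 1); add its integral
piece [1, 81/16): integrate t**(1/4)/2 against the kernel
piece [81/16, ∞): integrate t**(-3/4) against the kernel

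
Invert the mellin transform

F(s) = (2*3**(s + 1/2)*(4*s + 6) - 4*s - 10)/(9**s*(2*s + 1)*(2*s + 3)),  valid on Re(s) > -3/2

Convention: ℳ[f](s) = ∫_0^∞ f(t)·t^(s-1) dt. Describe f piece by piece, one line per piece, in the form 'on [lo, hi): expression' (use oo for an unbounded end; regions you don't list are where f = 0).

on [0, 1/9): 27*t**(3/2)
on [1/9, 1/3): 6*sqrt(t)

strip the power substitution: 27*t**3 on [0, 1/3); 6*t on [1/3, sqrt(3)/3)
invert the common scale on t to get t**3 on [0, 1); 2*t on [1, sqrt(3))
back out the power substitution: t**(3/2) on [0, 1); 2*sqrt(t) on [1, 3)
along the cuts 1/9, ℳ[f](s) splits into 2 integrals
the [0, 1/9) slice contributes ∫ 27*t**(3/2)·t^(s-1) dt
over [1/9, 1/3), the kernel integral of 6*sqrt(t) enters the sum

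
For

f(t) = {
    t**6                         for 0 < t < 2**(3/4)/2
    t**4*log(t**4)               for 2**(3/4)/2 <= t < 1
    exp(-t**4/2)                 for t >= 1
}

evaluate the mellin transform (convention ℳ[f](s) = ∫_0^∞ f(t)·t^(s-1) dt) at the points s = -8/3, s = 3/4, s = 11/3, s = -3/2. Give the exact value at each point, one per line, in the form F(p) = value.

F(-8/3) = 2**(2/3)*(-90*2**(1/3) + 5*2**(2/3)*uppergamma(-2/3, 1/2) + 6*sqrt(2) + 30*log(2) + 90)/80
F(3/4) = 2**(13/16)*(-6912*2**(3/16) + 1444*sqrt(2) + 4104*log(2) + 3456 + 9747*2**(3/8)*uppergamma(3/16, 1/2))/77976
F(11/3) = 2**(1/12)*(-4176*2**(11/12) + 2088 + 1587*sqrt(2) + 4002*log(2) + 30682*2**(5/6)*uppergamma(11/12, 1/2))/122728
F(-3/2) = 2**(3/8)*(-576*2**(5/8) + 100*sqrt(2) + 225*2**(1/4)*uppergamma(-3/8, 1/2) + 360*log(2) + 576)/1800

reversing the power substitution: t**3 on [0, sqrt(2)/2); t**2*log(t**2) on [sqrt(2)/2, 1); exp(-t**2/2) on [1, ∞)
invert the power substitution to get t**(3/2) on [0, 1/2); t*log(t) on [1/2, 1); exp(-t/2) on [1, ∞)
decompose at 2**(3/4)/2, 1; ℳ[f](s) sums the 3 pieces' integrals
segment 0 to 2**(3/4)/2 holds t**6; add its integral
on [2**(3/4)/2, 1): add ∫ t**4*log(t**4)·t^(s-1) dt
for t in [1, ∞): the term is ∫ exp(-t**4/2)·t^(s-1)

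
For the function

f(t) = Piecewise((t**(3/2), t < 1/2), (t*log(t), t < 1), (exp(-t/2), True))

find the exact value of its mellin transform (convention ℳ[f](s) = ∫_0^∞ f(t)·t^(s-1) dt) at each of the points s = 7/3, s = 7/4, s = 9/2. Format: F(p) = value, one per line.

f breaks at 1/2, 1 into 3 integrals to sum
segment 0 to 1/2 holds t**(3/2); add its integral
on [1/2, 1): add ∫ t*log(t)·t^(s-1) dt
for t in [1, ∞): the term is ∫ exp(-t/2)·t^(s-1)

F(7/3) = 2**(2/3)*(-1656*2**(1/3) + 207 + 300*sqrt(2) + 690*log(2) + 73600*2**(2/3)*uppergamma(7/3, 1/2))/36800
F(7/4) = 2**(1/4)*(-416*2**(3/4) + 104 + 121*sqrt(2) + 286*log(2) + 12584*sqrt(2)*uppergamma(7/4, 1/2))/6292
F(9/2) = -1415/46464 + sqrt(2)/1936 + sqrt(2)*log(2)/352 + 105*sqrt(2)*sqrt(pi)*erfc(sqrt(2)/2) + 296*exp(-1/2)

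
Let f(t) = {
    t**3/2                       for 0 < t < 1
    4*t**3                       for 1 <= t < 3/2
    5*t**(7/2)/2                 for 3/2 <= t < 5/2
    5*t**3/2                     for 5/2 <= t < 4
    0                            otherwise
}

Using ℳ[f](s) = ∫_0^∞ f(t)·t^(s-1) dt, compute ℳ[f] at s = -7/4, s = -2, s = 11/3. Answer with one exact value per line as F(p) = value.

F(-7/4) = -5*2**(3/4)*5**(1/4)/2 - 15*2**(1/4)*3**(3/4)/14 - 14/5 + 12*2**(3/4)*3**(1/4)/5 + 25*2**(1/4)*5**(3/4)/14 + 8*sqrt(2)
F(-2) = -5*sqrt(6)/4 + 25/4 + 25*sqrt(10)/12
F(11/3) = -46875*2**(1/3)*5**(2/3)/1024 - 32805*2**(5/6)*3**(1/6)/11008 - 21/40 + 2187*2**(1/3)*3**(2/3)/640 + 1171875*2**(5/6)*5**(1/6)/11008 + 3072*2**(1/3)

f breaks at 1, 3/2, 5/2 into 4 integrals to sum
over [0, 1), the kernel integral of t**3/2 enters the sum
segment 1 to 3/2 holds 4*t**3; add its integral
segment 3/2 to 5/2 holds 5*t**(7/2)/2; add its integral
between 5/2 and 4 the integrand is 5*t**3/2·t^(s-1)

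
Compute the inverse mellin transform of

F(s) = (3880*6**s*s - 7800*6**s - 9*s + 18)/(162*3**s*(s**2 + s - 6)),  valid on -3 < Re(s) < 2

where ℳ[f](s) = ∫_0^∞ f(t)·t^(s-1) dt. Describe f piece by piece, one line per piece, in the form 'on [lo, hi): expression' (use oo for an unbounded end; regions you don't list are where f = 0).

undo the shared t-power: 3*t/2 on [0, 1/3); 3*t on [1/3, 2); 16/(81*t**4) on [2, ∞)
peel off the common scale on t: t on [0, 1/2); 2*t on [1/2, 3); t**(-4) on [3, ∞)
the 3 pieces separated at 1/3, 2 each add one integral
segment [0, 1/3) carries 3*t**3/2; integrate it
∫ over [1/3, 2) of 3*t**3·t^(s-1) joins the sum
on [2, ∞) integrate f = 16/(81*t**2) against the kernel

on [0, 1/3): 3*t**3/2
on [1/3, 2): 3*t**3
on [2, oo): 16/(81*t**2)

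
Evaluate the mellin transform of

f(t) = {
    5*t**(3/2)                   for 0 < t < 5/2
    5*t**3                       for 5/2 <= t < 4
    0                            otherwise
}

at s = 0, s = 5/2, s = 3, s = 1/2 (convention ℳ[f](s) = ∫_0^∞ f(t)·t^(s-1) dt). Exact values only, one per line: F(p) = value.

slice at 5/2, transform all 2 pieces, and sum them
for t in [0, 5/2): the term is ∫ 5*t**(3/2)·t^(s-1)
∫ 5*t**3·t^(s-1) over [5/2, 4)

F(0) = 25*sqrt(10)/6 + 645/8
F(5/2) = 1345095/704 - 15625*sqrt(10)/352
F(3) = 3125*sqrt(10)/144 + 410865/128
F(1/2) = 11115/56 - 625*sqrt(10)/56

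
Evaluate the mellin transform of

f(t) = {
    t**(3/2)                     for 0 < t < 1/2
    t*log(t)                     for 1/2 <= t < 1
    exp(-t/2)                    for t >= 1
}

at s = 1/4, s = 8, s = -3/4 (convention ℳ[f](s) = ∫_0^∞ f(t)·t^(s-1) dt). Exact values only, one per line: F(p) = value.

cuts at 1/2, 1: linearity sums the 3 kernel integrals
[0, 1/2) adds the kernel integral of t**(3/2)
∫ t*log(t)·t^(s-1) over [1/2, 1)
for t in [1, ∞): the term is ∫ exp(-t/2)·t^(s-1)

F(1/4) = 2**(3/4)*(-112*2**(1/4) + 25*sqrt(2) + 70*log(2) + 56 + 175*sqrt(2)*uppergamma(1/4, 1/2))/350
F(8) = -511/41472 + sqrt(2)/9728 + log(2)/4608 + 2127246*exp(-1/2)
F(-3/4) = 2**(3/4)*(-96*2**(1/4) + 3*sqrt(2)*uppergamma(-3/4, 1/2) + 4*sqrt(2) + 24*log(2) + 96)/12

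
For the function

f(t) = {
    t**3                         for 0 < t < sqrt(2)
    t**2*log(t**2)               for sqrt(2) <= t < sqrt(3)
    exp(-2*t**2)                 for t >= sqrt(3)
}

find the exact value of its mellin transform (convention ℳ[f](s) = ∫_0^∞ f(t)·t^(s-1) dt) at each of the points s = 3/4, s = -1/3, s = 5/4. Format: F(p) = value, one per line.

F(3/4) = -96*3**(3/8)/121 - 8*2**(3/8)*log(2)/11 + 2**(5/8)*uppergamma(3/8, 6)/4 + 64*2**(3/8)/121 + 8*2**(7/8)/15 + 12*3**(3/8)*log(3)/11
F(-1/3) = -18*3**(5/6)/25 - 3*2**(5/6)*log(2)/5 + 2**(1/6)*uppergamma(-1/6, 6)/2 + 3*2**(1/3)/4 + 18*2**(5/6)/25 + 3*3**(5/6)*log(3)/5
F(5/4) = -96*3**(5/8)/169 - 8*2**(5/8)*log(2)/13 + 2**(3/8)*uppergamma(5/8, 6)/4 + 64*2**(5/8)/169 + 16*2**(1/8)/17 + 12*3**(5/8)*log(3)/13

undo the power substitution: t**(3/2) on [0, 2); t*log(t) on [2, 3); exp(-2*t) on [3, ∞)
split f at sqrt(2), sqrt(3): ℳ[f](s) collects 3 kernel integrals
between 0 and sqrt(2) the integrand is t**3·t^(s-1)
between sqrt(2) and sqrt(3) the integrand is t**2*log(t**2)·t^(s-1)
on [sqrt(3), ∞) integrate f = exp(-2*t**2) against the kernel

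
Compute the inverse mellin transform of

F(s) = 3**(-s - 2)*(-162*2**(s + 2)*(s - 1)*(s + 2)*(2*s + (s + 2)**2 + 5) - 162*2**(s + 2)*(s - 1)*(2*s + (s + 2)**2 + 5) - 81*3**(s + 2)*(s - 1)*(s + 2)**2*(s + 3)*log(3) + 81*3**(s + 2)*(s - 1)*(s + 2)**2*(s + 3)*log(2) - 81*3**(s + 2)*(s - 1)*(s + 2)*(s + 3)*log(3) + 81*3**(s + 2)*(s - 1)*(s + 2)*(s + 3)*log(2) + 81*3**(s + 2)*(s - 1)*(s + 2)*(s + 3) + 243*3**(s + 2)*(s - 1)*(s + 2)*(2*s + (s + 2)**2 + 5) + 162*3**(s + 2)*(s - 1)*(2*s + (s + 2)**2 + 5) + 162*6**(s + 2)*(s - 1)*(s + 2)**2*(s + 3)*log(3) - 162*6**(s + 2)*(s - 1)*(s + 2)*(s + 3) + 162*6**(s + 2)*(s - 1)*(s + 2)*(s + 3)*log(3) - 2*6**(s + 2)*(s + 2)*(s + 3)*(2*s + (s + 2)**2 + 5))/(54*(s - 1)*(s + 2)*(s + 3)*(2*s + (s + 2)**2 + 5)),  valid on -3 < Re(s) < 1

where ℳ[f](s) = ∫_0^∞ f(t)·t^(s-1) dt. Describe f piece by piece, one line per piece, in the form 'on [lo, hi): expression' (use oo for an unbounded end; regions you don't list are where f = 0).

on [0, 2/3): 3*t**3/2
on [2/3, 1): t**2*(3*t/2 + 3)
on [1, 2): 3*t**3*log(3*t/2)/2
on [2, oo): 8/(27*t)

back out the shared t-power: 3*t**2/2 on [0, 2/3); t*(3*t/2 + 3) on [2/3, 1); 3*t**2*log(3*t/2)/2 on [1, 2); …
undo the shared t-power: 3*t/2 on [0, 2/3); 3*t/2 + 3 on [2/3, 1); 3*t*log(3*t/2)/2 on [1, 2); …
remove the common scale on t first: t on [0, 1); t + 3 on [1, 3/2); t*log(t) on [3/2, 3); …
breakpoints 2/3, 1, 2: one integral from each of the 4 segments
between 0 and 2/3 the integrand is 3*t**3/2·t^(s-1)
on [2/3, 1) integrate f = t**2*(3*t/2 + 3) against the kernel
between 1 and 2 the integrand is 3*t**3*log(3*t/2)/2·t^(s-1)
over [2, ∞), the kernel integral of 8/(27*t) enters the sum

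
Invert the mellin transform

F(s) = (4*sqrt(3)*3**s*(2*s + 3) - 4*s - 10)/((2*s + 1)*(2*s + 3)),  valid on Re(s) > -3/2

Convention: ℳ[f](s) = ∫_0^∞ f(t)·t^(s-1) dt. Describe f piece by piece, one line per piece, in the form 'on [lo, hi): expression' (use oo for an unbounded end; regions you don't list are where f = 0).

integrate the 2 segments split at 1, then add the results
∫ t**(3/2)·t^(s-1) over [0, 1)
[1, 3) adds the kernel integral of 2*sqrt(t)

on [0, 1): t**(3/2)
on [1, 3): 2*sqrt(t)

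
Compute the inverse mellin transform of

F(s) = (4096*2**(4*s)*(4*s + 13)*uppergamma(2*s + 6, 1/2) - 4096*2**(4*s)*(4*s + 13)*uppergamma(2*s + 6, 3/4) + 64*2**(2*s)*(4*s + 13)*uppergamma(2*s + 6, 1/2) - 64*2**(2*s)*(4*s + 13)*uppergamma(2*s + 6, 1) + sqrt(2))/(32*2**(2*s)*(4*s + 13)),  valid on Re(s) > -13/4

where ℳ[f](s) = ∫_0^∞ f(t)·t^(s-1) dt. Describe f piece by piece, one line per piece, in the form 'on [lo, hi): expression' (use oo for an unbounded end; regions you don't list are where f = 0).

on [0, 1/4): t**(13/4)
on [1/4, 1): t**3*exp(-sqrt(t))
on [1, 9/4): t**3*exp(-sqrt(t)/2)

back out the shared t-power: t**(5/4) on [0, 1/4); t*exp(-sqrt(t)) on [1/4, 1); t*exp(-sqrt(t)/2) on [1, 9/4)
back out the power substitution: t**(5/2) on [0, 1/2); t**2*exp(-t) on [1/2, 1); t**2*exp(-t/2) on [1, 3/2)
invert the shared t-power to get sqrt(t) on [0, 1/2); exp(-t) on [1/2, 1); exp(-t/2) on [1, 3/2)
the 3 pieces separated at 1/4, 1 each add one integral
∫ over [0, 1/4) of t**(13/4)·t^(s-1) joins the sum
∫ over [1/4, 1) of t**3*exp(-sqrt(t))·t^(s-1) joins the sum
on [1, 9/4) integrate f = t**3*exp(-sqrt(t)/2) against the kernel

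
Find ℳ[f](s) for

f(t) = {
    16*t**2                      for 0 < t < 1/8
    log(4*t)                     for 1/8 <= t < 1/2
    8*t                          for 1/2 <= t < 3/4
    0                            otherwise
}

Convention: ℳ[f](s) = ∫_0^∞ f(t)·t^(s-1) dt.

invert the common scale on t to get 4*t**2 on [0, 1/4); log(2*t) on [1/4, 1); 4*t on [1, 3/2)
reversing the common scale on t: t**2 on [0, 1/2); log(t) on [1/2, 2); 2*t on [2, 3)
along the cuts 1/8, 1/2, ℳ[f](s) splits into 3 integrals
on [0, 1/8) integrate f = 16*t**2 against the kernel
piece [1/8, 1/2): integrate log(4*t) against the kernel
[1/2, 3/4) adds the kernel integral of 8*t

(-16*2**(2*s)*s**2*(s + 2) + 4*2**(2*s)*s*(s + 1)*(s + 2)*log(2) - 4*2**(2*s)*(s + 1)*(s + 2) + 24*6**s*s**2*(s + 2) + s**2*(s + 1) + 4*s*(s + 1)*(s + 2)*log(2) + 4*(s + 1)*(s + 2))/(4*2**(3*s)*s**2*(s + 1)*(s + 2))
  Re(s) > -2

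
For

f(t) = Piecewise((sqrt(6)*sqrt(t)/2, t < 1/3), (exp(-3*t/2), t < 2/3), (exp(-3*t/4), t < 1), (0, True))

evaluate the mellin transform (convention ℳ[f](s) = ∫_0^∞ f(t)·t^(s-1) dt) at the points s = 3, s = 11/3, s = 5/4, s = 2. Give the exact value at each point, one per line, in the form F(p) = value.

invert the common scale on t to get sqrt(t) on [0, 1/2); exp(-t) on [1/2, 1); exp(-t/2) on [1, 3/2)
treat the 3 regions marked off by 1/3, 2/3 separately and sum
piece [0, 1/3): integrate sqrt(6)*sqrt(t)/2 against the kernel
segment 1/3 to 2/3 holds exp(-3*t/2); add its integral
the [2/3, 1) slice contributes ∫ exp(-3*t/4)·t^(s-1) dt

F(3) = -260*exp(-3/4)/27 - 40*exp(-1)/27 + sqrt(2)/189 + 26*exp(-1/2)/3
F(11/3) = 3**(1/3)*(-3200*2**(1/3)*uppergamma(11/3, 3/4) - 200*2**(2/3)*uppergamma(11/3, 1) + 3*sqrt(2) + 200*2**(2/3)*uppergamma(11/3, 1/2) + 3200*2**(1/3)*uppergamma(11/3, 1/2))/2025
F(5/4) = 2*3**(3/4)*(-14*sqrt(2)*uppergamma(5/4, 3/4) - 7*2**(1/4)*uppergamma(5/4, 1) + sqrt(2) + 7*2**(1/4)*uppergamma(5/4, 1/2) + 14*sqrt(2)*uppergamma(5/4, 1/2))/63
F(2) = -28*exp(-3/4)/9 - 8*exp(-1)/9 + sqrt(2)/45 + 10*exp(-1/2)/3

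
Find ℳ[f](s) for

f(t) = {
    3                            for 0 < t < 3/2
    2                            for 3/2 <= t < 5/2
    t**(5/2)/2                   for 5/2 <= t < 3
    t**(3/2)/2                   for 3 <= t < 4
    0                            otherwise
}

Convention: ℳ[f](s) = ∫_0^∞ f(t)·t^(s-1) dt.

(-3**(s + 3/2)*s*(2*s + 5) + 3**(s + 5/2)*s*(2*s + 3) + (3/2)**s*(2*s + 3)*(2*s + 5) + 4**(s + 3/2)*s*(2*s + 5) + 2*(5/2)**s*(2*s + 3)*(2*s + 5) - (5/2)**(s + 5/2)*s*(2*s + 3))/(s*(2*s + 3)*(2*s + 5))
  Re(s) > 0

treat the 4 regions marked off by 3/2, 5/2, 3 separately and sum
segment 0 to 3/2 holds 3; add its integral
∫ 2·t^(s-1) over [3/2, 5/2)
piece [5/2, 3): integrate t**(5/2)/2 against the kernel
segment [3, 4) carries t**(3/2)/2; integrate it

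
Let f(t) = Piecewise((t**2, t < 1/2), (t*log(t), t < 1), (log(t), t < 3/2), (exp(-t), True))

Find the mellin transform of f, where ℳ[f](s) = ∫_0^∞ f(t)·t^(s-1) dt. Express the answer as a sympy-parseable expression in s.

(4*2**s*s**2*(s + 2)*(s**2 + 2*s + 1)*uppergamma(s, 3/2) - 4*2**s*s**2*(s + 2) + 4*2**s*(s + 2)*(s**2 + 2*s + 1) + 3**s*s*(s + 2)*(-4*log(2) + 4*log(3))*(s**2 + 2*s + 1) - 4*3**s*(s + 2)*(s**2 + 2*s + 1) + s**3*(s + 2)*log(4) + s**2*(s + 2)*log(4) + 2*s**2*(s + 2) + s**2*(s**2 + 2*s + 1))/(4*2**s*s**2*(s + 2)*(s**2 + 2*s + 1))
  Re(s) > -2

along the cuts 1/2, 1, 3/2, ℳ[f](s) splits into 4 integrals
for t in [0, 1/2): the term is ∫ t**2·t^(s-1)
on [1/2, 1): add ∫ t*log(t)·t^(s-1) dt
piece [1, 3/2): integrate log(t) against the kernel
on [3/2, ∞): add ∫ exp(-t)·t^(s-1) dt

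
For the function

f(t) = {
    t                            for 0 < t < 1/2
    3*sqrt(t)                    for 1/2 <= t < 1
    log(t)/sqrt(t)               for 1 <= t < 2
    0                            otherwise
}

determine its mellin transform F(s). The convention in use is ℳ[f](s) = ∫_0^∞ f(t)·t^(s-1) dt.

remove the shared t-power first: sqrt(t) on [0, 1/2); 3 on [1/2, 1); log(t)/t on [1, 2)
undo the shared t-power: t**(3/2) on [0, 1/2); 3*t on [1/2, 1); log(t) on [1, 2)
treat the 3 regions marked off by 1/2, 1 separately and sum
segment [0, 1/2) carries t; integrate it
[1/2, 1) adds the kernel integral of 3*sqrt(t)
piece [1, 2): integrate log(t)/sqrt(t) against the kernel

2**(-s - 3/2)*(2**(s + 5/2)*(2*s - 1)**2*(3*s + 3) + 2**(s + 7/2)*(s + 1)*(2*s + 1) - 2**(2*s + 3)*(s + 1)*(2*s + 1) + 4*4**s*(s + 1)*(2*s - 1)*(2*s + 1)*log(2) + (-12*s - 12)*(2*s - 1)**2 + sqrt(2)*(2*s - 1)**2*(2*s + 1))/((s + 1)*(2*s - 1)**2*(2*s + 1))
  Re(s) > -1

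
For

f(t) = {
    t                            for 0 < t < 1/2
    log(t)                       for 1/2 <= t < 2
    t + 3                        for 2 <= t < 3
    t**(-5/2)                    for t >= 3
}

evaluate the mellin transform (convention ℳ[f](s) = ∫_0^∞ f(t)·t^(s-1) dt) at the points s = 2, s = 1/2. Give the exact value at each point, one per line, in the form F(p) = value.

F(2) = 2*sqrt(3)/3 + 17*log(2)/8 + 207/16
F(1/2) = sqrt(2)*(-330 + sqrt(2) + 108*log(2) + 144*sqrt(6))/36

decompose at 1/2, 2, 3; ℳ[f](s) sums the 4 pieces' integrals
segment [0, 1/2) carries t; integrate it
∫ over [1/2, 2) of log(t)·t^(s-1) joins the sum
piece [2, 3): integrate (t + 3) against the kernel
∫ t**(-5/2)·t^(s-1) over [3, ∞)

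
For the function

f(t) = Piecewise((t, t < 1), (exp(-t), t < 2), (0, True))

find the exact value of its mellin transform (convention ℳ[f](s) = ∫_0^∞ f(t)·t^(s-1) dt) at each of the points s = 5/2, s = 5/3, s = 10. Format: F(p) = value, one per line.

linearity at 1 turns ℳ[f](s) into 2 summed integrals
on [0, 1) integrate f = t against the kernel
∫ over [1, 2) of exp(-t)·t^(s-1) joins the sum

F(5/2) = (-98*sqrt(2) + (-21*sqrt(pi)*erfc(sqrt(2)) + 21*sqrt(pi)*erfc(1) + 8)*exp(2) + 70*E)*exp(-2)/28
F(5/3) = -uppergamma(5/3, 2) + 3/8 + uppergamma(5/3, 1)
F(10) = -2681216*exp(-2) + 1/11 + 986410*exp(-1)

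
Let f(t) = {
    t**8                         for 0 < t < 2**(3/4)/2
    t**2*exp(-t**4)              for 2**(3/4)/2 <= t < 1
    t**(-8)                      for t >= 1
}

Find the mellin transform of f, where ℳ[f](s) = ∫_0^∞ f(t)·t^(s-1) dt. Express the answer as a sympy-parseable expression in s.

(s**2*uppergamma(s/4 + 1/2, 1/2) - s**2*uppergamma(s/4 + 1/2, 1) - 4*s - 64*uppergamma(s/4 + 1/2, 1/2) + 64*uppergamma(s/4 + 1/2, 1) - 32 + s/2**(s/4) - 8/2**(s/4))/(4*(s**2 - 64))
  -8 < Re(s) < 8

the power substitution comes off first: t**4 on [0, sqrt(2)/2); t*exp(-t**2) on [sqrt(2)/2, 1); t**(-4) on [1, ∞)
invert the shared t-power to get t**3 on [0, sqrt(2)/2); exp(-t**2) on [sqrt(2)/2, 1); t**(-5) on [1, ∞)
back out the power substitution: t**(3/2) on [0, 1/2); exp(-t) on [1/2, 1); t**(-5/2) on [1, ∞)
the 3 pieces separated at 2**(3/4)/2, 1 each add one integral
between 0 and 2**(3/4)/2 the integrand is t**8·t^(s-1)
for t in [2**(3/4)/2, 1): the term is ∫ t**2*exp(-t**4)·t^(s-1)
piece [1, ∞): integrate t**(-8) against the kernel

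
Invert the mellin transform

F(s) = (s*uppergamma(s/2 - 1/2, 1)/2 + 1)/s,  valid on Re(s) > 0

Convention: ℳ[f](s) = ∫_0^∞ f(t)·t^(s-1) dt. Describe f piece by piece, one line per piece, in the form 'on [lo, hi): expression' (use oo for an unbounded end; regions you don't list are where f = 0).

on [0, 1): 1
on [1, oo): exp(-t**2)/t

peel off the shared t-power: t on [0, 1); exp(-t**2) on [1, ∞)
remove the power substitution first: sqrt(t) on [0, 1); exp(-t) on [1, ∞)
summing 2 kernel integrals split by 1 yields ℳ[f](s)
piece [0, 1): integrate 1 against the kernel
[1, ∞) adds the kernel integral of exp(-t**2)/t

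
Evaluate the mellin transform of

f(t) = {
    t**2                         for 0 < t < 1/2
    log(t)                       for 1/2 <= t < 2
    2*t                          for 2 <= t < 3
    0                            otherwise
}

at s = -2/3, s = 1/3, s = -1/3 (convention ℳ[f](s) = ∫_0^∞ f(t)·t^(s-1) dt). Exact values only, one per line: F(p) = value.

F(-2/3) = 3*2**(2/3)*(-19*2**(2/3) - log(2**(2*2**(2/3) + 8)) + 13 + 16*6**(1/3))/16
F(1/3) = 3*2**(2/3)*(-112*2**(2/3) + log(2**(28 + 28*2**(2/3))) + 42*6**(1/3) + 85)/56
F(-1/3) = 3*2**(1/3)*(-50*2**(1/3) - log(2**(10*2**(1/3) + 20)) + 10*6**(2/3) + 61)/20

summing 3 kernel integrals split by 1/2, 2 yields ℳ[f](s)
between 0 and 1/2 the integrand is t**2·t^(s-1)
segment [1/2, 2) carries log(t); integrate it
∫ over [2, 3) of 2*t·t^(s-1) joins the sum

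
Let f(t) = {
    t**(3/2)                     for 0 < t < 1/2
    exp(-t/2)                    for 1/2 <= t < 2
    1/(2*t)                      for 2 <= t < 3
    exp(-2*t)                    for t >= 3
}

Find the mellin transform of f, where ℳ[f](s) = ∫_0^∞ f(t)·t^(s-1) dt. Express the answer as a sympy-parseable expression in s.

slice at 1/2, 2, 3, transform all 4 pieces, and sum them
between 0 and 1/2 the integrand is t**(3/2)·t^(s-1)
for t in [1/2, 2): the term is ∫ exp(-t/2)·t^(s-1)
∫ over [2, 3) of 1/(2*t)·t^(s-1) joins the sum
on [3, ∞): add ∫ exp(-2*t)·t^(s-1) dt

(12*24**s*(s - 1)*(2*s + 3)*uppergamma(s, 1/4) - 12*24**s*(s - 1)*(2*s + 3)*uppergamma(s, 1) - 3*24**s*(2*s + 3) + 2*36**s*(2*s + 3) + 12*6**s*(s - 1)*(2*s + 3)*uppergamma(s, 6) + 6*sqrt(2)*6**s*(s - 1))/(12*12**s*(s - 1)*(2*s + 3))
  Re(s) > -3/2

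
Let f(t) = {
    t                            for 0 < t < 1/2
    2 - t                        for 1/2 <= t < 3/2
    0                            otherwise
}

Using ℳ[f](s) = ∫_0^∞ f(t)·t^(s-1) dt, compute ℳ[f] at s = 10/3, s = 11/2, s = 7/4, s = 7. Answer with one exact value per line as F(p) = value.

f breaks at 1/2 into 2 integrals to sum
between 0 and 1/2 the integrand is t·t^(s-1)
on [1/2, 3/2) integrate f = (2 - t) against the kernel

F(10/3) = 3*2**(2/3)*(-16 + 297*3**(1/3))/2080
F(11/2) = -15*sqrt(2)/4576 + 4617*sqrt(6)/9152
F(7/4) = 3*2**(1/4)*(-10 + 23*3**(3/4))/154
F(7) = 24039/14336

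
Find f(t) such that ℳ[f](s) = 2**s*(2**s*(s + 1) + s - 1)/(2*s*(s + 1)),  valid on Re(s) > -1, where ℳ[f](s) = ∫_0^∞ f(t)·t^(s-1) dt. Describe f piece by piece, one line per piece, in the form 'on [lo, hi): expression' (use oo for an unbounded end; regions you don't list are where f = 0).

back out the common scale on t: t on [0, 1); 1/2 on [1, 2)
integrate the 2 segments split at 2, then add the results
between 0 and 2 the integrand is t/2·t^(s-1)
segment [2, 4) carries 1/2; integrate it

on [0, 2): t/2
on [2, 4): 1/2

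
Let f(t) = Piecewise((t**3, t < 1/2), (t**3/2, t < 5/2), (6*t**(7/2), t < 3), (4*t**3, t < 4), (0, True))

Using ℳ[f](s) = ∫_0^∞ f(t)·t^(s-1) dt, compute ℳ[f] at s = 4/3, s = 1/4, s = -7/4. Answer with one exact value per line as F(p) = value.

treat the 4 regions marked off by 1/2, 5/2, 3 separately and sum
for t in [0, 1/2): the term is ∫ t**3·t^(s-1)
[1/2, 5/2) adds the kernel integral of t**3/2
segment 5/2 to 3 holds 6*t**(7/2); add its integral
on [3, 4): add ∫ 4*t**3·t^(s-1) dt

F(4/3) = -972*3**(1/3)/13 - 5625*2**(1/6)*5**(5/6)/232 + 1875*2**(2/3)*5**(1/3)/832 + 2916*3**(5/6)/29 + 196611*2**(2/3)/832
F(1/4) = -25*2**(1/4)*5**(3/4)/2 - 432*3**(1/4)/13 + 2**(3/4)/104 + 125*2**(3/4)*5**(1/4)/104 + 216*3**(3/4)/5 + 1024*sqrt(2)/13
F(-7/4) = -30*2**(1/4)*5**(3/4)/7 - 48*3**(1/4)/5 + 2**(3/4)/10 + 2**(3/4)*5**(1/4)/2 + 64*sqrt(2)/5 + 72*3**(3/4)/7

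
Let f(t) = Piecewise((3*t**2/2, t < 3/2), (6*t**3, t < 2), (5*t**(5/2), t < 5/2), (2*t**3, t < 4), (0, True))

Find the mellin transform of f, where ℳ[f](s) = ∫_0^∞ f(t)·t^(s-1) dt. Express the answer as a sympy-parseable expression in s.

cuts at 3/2, 2, 5/2: linearity sums the 4 kernel integrals
the [0, 3/2) slice contributes ∫ 3*t**2/2·t^(s-1) dt
piece [3/2, 2): integrate 6*t**3 against the kernel
segment 2 to 5/2 holds 5*t**(5/2); add its integral
over [5/2, 4), the kernel integral of 2*t**3 enters the sum

(1024*2**(2*s)*(s + 2)*(2*s + 5) + 384*2**s*(s + 2)*(2*s + 5) + 250*2**(1/2 - s)*5**(s + 1/2)*(s + 2)*(s + 3) - 320*2**(s + 1/2)*(s + 2)*(s + 3) - 162*3**s*(s + 2)*(2*s + 5)/2**s + 27*3**s*(s + 3)*(2*s + 5)/2**s - 250*5**s*(s + 2)*(2*s + 5)/2**s)/(8*(s + 2)*(s + 3)*(2*s + 5))
  Re(s) > -2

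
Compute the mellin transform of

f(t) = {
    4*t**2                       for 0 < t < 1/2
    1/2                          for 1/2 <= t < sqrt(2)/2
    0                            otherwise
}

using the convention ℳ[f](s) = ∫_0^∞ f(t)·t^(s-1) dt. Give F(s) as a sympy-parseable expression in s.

(2**(s/2)*(s + 2) + s - 2)/(2*2**s*s*(s + 2))
  Re(s) > -2

peel off the common scale on t: t**2 on [0, 1); 1/2 on [1, sqrt(2))
peel off the power substitution: t on [0, 1); 1/2 on [1, 2)
integrate the 2 segments split at 1/2, then add the results
on [0, 1/2): add ∫ 4*t**2·t^(s-1) dt
∫ 1/2·t^(s-1) over [1/2, sqrt(2)/2)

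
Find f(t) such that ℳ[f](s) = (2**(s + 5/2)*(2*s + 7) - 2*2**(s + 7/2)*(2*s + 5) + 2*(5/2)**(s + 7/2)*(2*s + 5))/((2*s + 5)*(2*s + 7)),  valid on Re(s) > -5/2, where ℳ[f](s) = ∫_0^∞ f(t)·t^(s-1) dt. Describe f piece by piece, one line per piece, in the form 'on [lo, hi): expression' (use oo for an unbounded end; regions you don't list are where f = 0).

split f at 2: ℳ[f](s) collects 2 kernel integrals
∫ t**(5/2)/2·t^(s-1) over [0, 2)
the [2, 5/2) slice contributes ∫ t**(7/2)·t^(s-1) dt

on [0, 2): t**(5/2)/2
on [2, 5/2): t**(7/2)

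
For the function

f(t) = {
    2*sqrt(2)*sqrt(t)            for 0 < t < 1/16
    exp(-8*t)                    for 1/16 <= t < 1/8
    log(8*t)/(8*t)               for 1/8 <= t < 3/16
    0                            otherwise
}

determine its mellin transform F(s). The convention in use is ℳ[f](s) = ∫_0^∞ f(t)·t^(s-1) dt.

strip the common scale on t: 2*sqrt(t) on [0, 1/8); exp(-4*t) on [1/8, 1/4); log(4*t)/(4*t) on [1/4, 3/8)
peel off the common scale on t: sqrt(2)*sqrt(t) on [0, 1/4); exp(-2*t) on [1/4, 1/2); log(2*t)/(2*t) on [1/2, 3/4)
peel off the common scale on t: sqrt(t) on [0, 1/2); exp(-t) on [1/2, 1); log(t)/t on [1, 3/2)
split f at 1/16, 1/8: ℳ[f](s) collects 3 kernel integrals
over [0, 1/16), the kernel integral of 2*sqrt(2)*sqrt(t) enters the sum
[1/16, 1/8) adds the kernel integral of exp(-8*t)
on [1/8, 3/16) integrate f = log(8*t)/(8*t) against the kernel

(2**s*(2*s + 1)*(s**2 - 2*s + 1)*uppergamma(s, 1/2) - 2**s*(2*s + 1)*(s**2 - 2*s + 1)*uppergamma(s, 1) + 2**s*(2*s + 1) + 3**s*s*(2*s + 1)*(-2*log(2) + 2*log(3))/3 - 2*3**s*(2*s + 1)/3 + 3**s*(2*s + 1)*(-2*log(3) + 2*log(2))/3 + sqrt(2)*(s**2 - 2*s + 1))/(16**s*(2*s + 1)*(s**2 - 2*s + 1))
  Re(s) > -1/2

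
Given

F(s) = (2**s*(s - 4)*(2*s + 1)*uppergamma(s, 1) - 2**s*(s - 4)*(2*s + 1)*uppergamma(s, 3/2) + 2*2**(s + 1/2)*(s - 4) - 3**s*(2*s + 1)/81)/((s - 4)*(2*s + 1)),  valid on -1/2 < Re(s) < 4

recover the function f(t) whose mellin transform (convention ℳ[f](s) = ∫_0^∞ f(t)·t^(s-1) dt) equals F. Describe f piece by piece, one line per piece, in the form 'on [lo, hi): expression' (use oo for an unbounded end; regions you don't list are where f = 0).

on [0, 2): sqrt(t)
on [2, 3): exp(-t/2)
on [3, oo): t**(-4)

split f at 2, 3: ℳ[f](s) collects 3 kernel integrals
the [0, 2) slice contributes ∫ sqrt(t)·t^(s-1) dt
on [2, 3) integrate f = exp(-t/2) against the kernel
for t in [3, ∞): the term is ∫ t**(-4)·t^(s-1)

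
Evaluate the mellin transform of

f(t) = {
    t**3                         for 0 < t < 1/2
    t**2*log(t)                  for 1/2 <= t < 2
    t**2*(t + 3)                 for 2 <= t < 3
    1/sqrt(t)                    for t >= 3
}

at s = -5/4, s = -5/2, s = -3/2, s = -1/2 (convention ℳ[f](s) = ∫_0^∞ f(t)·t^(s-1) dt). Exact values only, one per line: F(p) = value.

strip the shared t-power: t on [0, 1/2); log(t) on [1/2, 2); t + 3 on [2, 3); …
decompose at 1/2, 2, 3; ℳ[f](s) sums the 4 pieces' integrals
between 0 and 1/2 the integrand is t**3·t^(s-1)
over [1/2, 2), the kernel integral of t**2*log(t) enters the sum
∫ t**2*(t + 3)·t^(s-1) over [2, 3)
on [3, ∞) integrate f = 1/sqrt(t) against the kernel

F(-5/4) = 2**(1/4)*(-436*sqrt(2) + 2*2**(3/4)*3**(1/4) + 65 + log(2**(42 + 84*sqrt(2))) + 180*6**(3/4))/63
F(-5/2) = sqrt(2)*(-486*log(2) + sqrt(2) + 648)/162
F(-3/2) = sqrt(2)*(-330 + sqrt(2) + 108*log(2) + 144*sqrt(6))/36
F(-1/2) = sqrt(2)*(-1139 + 30*sqrt(2) + 270*log(2) + 864*sqrt(6))/180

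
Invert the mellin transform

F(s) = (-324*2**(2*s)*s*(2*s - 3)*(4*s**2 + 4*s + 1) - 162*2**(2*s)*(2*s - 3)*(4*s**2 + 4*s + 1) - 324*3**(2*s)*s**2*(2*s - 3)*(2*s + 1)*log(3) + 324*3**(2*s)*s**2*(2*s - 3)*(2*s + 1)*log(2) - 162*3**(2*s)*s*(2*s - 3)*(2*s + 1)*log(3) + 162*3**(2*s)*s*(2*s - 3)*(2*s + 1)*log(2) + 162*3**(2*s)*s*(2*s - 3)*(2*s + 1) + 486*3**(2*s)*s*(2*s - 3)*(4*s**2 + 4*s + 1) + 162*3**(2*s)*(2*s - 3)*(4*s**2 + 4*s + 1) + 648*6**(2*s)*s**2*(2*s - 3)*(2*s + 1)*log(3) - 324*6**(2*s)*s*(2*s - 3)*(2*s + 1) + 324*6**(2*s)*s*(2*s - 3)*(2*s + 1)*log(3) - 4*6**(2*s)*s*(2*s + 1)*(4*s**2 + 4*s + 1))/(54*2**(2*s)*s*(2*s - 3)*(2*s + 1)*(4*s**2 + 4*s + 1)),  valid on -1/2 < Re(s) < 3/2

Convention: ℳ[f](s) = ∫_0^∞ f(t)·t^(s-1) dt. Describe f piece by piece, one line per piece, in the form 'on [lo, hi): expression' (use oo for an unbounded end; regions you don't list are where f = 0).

on [0, 1): sqrt(t)
on [1, 9/4): sqrt(t) + 3
on [9/4, 9): sqrt(t)*log(sqrt(t))
on [9, oo): t**(-3/2)

undo the power substitution: t on [0, 1); t + 3 on [1, 3/2); t*log(t) on [3/2, 3); …
cuts at 1, 9/4, 9: linearity sums the 4 kernel integrals
piece [0, 1): integrate sqrt(t) against the kernel
the [1, 9/4) slice contributes ∫ (sqrt(t) + 3)·t^(s-1) dt
the [9/4, 9) slice contributes ∫ sqrt(t)*log(sqrt(t))·t^(s-1) dt
segment 9 to ∞ holds t**(-3/2); add its integral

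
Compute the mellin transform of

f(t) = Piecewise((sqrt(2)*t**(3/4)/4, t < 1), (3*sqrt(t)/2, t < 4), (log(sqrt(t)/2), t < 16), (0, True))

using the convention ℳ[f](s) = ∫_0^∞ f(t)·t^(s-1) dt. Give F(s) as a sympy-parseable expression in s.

(16**s*s*(2*s + 1)*(4*s + 3)*log(4)/2 - 16**s*(2*s + 1)*(4*s + 3)/2 + 6*2**(2*s)*s**2*(4*s + 3) + 4**s*(2*s + 1)*(4*s + 3)/2 + sqrt(2)*s**2*(2*s + 1) - 3*s**2*(4*s + 3))/(s**2*(2*s + 1)*(4*s + 3))
  Re(s) > -3/4

back out the power substitution: sqrt(2)*t**(3/2)/4 on [0, 1); 3*t/2 on [1, 2); log(t/2) on [2, 4)
back out the common scale on t: t**(3/2) on [0, 1/2); 3*t on [1/2, 1); log(t) on [1, 2)
decompose at 1, 4; ℳ[f](s) sums the 3 pieces' integrals
on [0, 1) integrate f = sqrt(2)*t**(3/4)/4 against the kernel
the [1, 4) slice contributes ∫ 3*sqrt(t)/2·t^(s-1) dt
∫ over [4, 16) of log(sqrt(t)/2)·t^(s-1) joins the sum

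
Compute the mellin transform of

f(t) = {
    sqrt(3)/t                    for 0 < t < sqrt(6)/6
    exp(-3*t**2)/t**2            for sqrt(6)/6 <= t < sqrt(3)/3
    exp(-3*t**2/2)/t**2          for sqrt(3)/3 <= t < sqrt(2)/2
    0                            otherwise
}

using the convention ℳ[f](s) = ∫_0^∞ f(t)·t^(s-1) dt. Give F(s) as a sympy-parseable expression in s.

3*(2*2**(s/2)*(s - 1)*uppergamma(s/2 - 1, 1/2) - 2*2**(s/2)*(s - 1)*uppergamma(s/2 - 1, 1) + 2**s*(s - 1)*uppergamma(s/2 - 1, 1/2) - 2**s*(s - 1)*uppergamma(s/2 - 1, 3/4) + 4*sqrt(2))/(4*6**(s/2)*(s - 1))
  Re(s) > 1

undo the power substitution: sqrt(3)/sqrt(t) on [0, 1/6); exp(-3*t)/t on [1/6, 1/3); exp(-3*t/2)/t on [1/3, 1/2)
strip the shared t-power: sqrt(3)*sqrt(t) on [0, 1/6); exp(-3*t) on [1/6, 1/3); exp(-3*t/2) on [1/3, 1/2)
undo the common scale on t: sqrt(t) on [0, 1/2); exp(-t) on [1/2, 1); exp(-t/2) on [1, 3/2)
linearity at sqrt(6)/6, sqrt(3)/3 turns ℳ[f](s) into 3 summed integrals
[0, sqrt(6)/6) adds the kernel integral of sqrt(3)/t
on [sqrt(6)/6, sqrt(3)/3) integrate f = exp(-3*t**2)/t**2 against the kernel
on [sqrt(3)/3, sqrt(2)/2): add ∫ exp(-3*t**2/2)/t**2·t^(s-1) dt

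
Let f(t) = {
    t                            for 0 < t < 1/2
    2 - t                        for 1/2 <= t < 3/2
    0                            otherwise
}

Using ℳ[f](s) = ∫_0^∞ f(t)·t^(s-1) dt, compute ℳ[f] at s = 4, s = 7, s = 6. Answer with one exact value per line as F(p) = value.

integrate the 2 segments split at 1/2, then add the results
the [0, 1/2) slice contributes ∫ t·t^(s-1) dt
∫ over [1/2, 3/2) of (2 - t)·t^(s-1) joins the sum

F(4) = 159/160
F(7) = 24039/14336
F(6) = 3637/2688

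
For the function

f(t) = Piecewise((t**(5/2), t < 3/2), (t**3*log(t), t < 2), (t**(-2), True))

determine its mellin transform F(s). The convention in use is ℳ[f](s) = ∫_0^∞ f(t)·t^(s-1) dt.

strip the shared t-power: sqrt(t) on [0, 3/2); t*log(t) on [3/2, 2); t**(-4) on [2, ∞)
the 3 pieces separated at 3/2, 2 each add one integral
piece [0, 3/2): integrate t**(5/2) against the kernel
between 3/2 and 2 the integrand is t**3*log(t)·t^(s-1)
on [2, ∞) integrate f = t**(-2) against the kernel

(-64*2**(2*s)*(s - 2)*(2*s + 5) - 2*2**(2*s)*(2*s + 5)*(2*s + (s + 2)**2 + 5) + 3**s*(s - 2)*(s + 2)*(2*s + 5)*(-27*log(3) + 27*log(2)) + 3**s*(s - 2)*(2*s + 5)*(-27*log(3) + 27*log(2)) + 27*3**s*(s - 2)*(2*s + 5) + 18*3**s*sqrt(6)*(s - 2)*(2*s + (s + 2)**2 + 5) + 64*4**s*(s - 2)*(s + 2)*(2*s + 5)*log(2) + 64*4**s*(s - 2)*(2*s + 5)*log(2))/(8*2**s*(s - 2)*(2*s + 5)*(2*s + (s + 2)**2 + 5))
  -5/2 < Re(s) < 2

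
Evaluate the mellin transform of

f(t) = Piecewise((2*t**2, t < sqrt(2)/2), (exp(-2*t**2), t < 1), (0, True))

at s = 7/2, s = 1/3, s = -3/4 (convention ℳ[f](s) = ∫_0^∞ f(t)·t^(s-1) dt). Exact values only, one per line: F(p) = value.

the power substitution comes off first: 2*t on [0, 1/2); exp(-2*t) on [1/2, 1)
remove the common scale on t first: t on [0, 1); exp(-t) on [1, 2)
integrate the 2 segments split at sqrt(2)/2, then add the results
the [0, sqrt(2)/2) slice contributes ∫ 2*t**2·t^(s-1) dt
the [sqrt(2)/2, 1) slice contributes ∫ exp(-2*t**2)·t^(s-1) dt

F(7/2) = 2**(1/4)*(-11*uppergamma(7/4, 2) + 4 + 11*uppergamma(7/4, 1))/88
F(1/3) = 2**(5/6)*(-7*uppergamma(1/6, 2) + 7*uppergamma(1/6, 1) + 6)/28
F(-3/4) = 2**(3/8)*(-5*uppergamma(-3/8, 2) + 5*uppergamma(-3/8, 1) + 8)/10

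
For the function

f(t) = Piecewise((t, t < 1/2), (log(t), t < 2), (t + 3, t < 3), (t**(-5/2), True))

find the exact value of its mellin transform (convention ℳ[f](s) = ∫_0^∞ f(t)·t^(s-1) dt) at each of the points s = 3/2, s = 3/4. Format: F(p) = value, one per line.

split f at 1/2, 2, 3: ℳ[f](s) collects 4 kernel integrals
segment 0 to 1/2 holds t; add its integral
on [1/2, 2): add ∫ log(t)·t^(s-1) dt
the [2, 3) slice contributes ∫ (t + 3)·t^(s-1) dt
∫ t**(-5/2)·t^(s-1) over [3, ∞)

F(3/2) = sqrt(2)*(-1139 + 30*sqrt(2) + 270*log(2) + 864*sqrt(6))/180
F(3/4) = 2**(1/4)*(-436*sqrt(2) + 2*2**(3/4)*3**(1/4) + 65 + log(2**(42 + 84*sqrt(2))) + 180*6**(3/4))/63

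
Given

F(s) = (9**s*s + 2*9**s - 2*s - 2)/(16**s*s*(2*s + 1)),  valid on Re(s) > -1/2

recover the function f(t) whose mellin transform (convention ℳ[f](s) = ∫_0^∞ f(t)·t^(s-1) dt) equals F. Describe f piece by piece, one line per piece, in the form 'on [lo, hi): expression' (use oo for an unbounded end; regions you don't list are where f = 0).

peel off the power substitution: 2*t on [0, 1/4); 2 - 2*t on [1/4, 3/4)
peel off the common scale on t: t on [0, 1/2); 2 - t on [1/2, 3/2)
cuts at 1/16: linearity sums the 2 kernel integrals
[0, 1/16) adds the kernel integral of 2*sqrt(t)
[1/16, 9/16) adds the kernel integral of (2 - 2*sqrt(t))

on [0, 1/16): 2*sqrt(t)
on [1/16, 9/16): 2 - 2*sqrt(t)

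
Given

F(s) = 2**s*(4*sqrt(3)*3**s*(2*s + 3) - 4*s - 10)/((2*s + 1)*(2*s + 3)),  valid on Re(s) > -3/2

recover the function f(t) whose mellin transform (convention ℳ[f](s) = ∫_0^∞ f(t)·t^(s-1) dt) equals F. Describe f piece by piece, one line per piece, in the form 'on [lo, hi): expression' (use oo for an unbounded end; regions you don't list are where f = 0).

on [0, 2): sqrt(2)*t**(3/2)/4
on [2, 6): sqrt(2)*sqrt(t)

peel off the common scale on t: t**(3/2) on [0, 1); 2*sqrt(t) on [1, 3)
summing 2 kernel integrals split by 2 yields ℳ[f](s)
[0, 2) adds the kernel integral of sqrt(2)*t**(3/2)/4
between 2 and 6 the integrand is sqrt(2)*sqrt(t)·t^(s-1)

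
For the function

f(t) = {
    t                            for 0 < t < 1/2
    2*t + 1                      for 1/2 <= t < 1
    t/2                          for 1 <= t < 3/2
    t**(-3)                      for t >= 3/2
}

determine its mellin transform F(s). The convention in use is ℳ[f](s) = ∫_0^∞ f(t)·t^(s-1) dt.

slice at 1/2, 1, 3/2, transform all 4 pieces, and sum them
for t in [0, 1/2): the term is ∫ t·t^(s-1)
on [1/2, 1): add ∫ (2*t + 1)·t^(s-1) dt
segment 1 to 3/2 holds t/2; add its integral
segment 3/2 to ∞ holds t**(-3); add its integral

(270*2**s*s**2 - 702*2**s*s - 324*2**s + 49*3**s*s**2 - 275*3**s*s - 162*s**2 + 378*s + 324)/(108*2**s*s*(s**2 - 2*s - 3))
  -1 < Re(s) < 3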